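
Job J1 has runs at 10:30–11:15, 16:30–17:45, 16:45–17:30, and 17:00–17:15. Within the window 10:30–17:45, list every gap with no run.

Covered (merged): 10:30–11:15, 16:30–17:45.
Uncovered inside 10:30–17:45: 11:15–16:30.

11:15–16:30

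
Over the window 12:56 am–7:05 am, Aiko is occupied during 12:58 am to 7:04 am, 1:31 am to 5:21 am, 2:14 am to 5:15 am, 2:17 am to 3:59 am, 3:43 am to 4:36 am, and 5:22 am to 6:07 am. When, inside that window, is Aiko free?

After merging, the occupied span is 12:58 am-7:04 am.
Complement within 12:56 am-7:05 am: 12:56 am-12:58 am, 7:04 am-7:05 am.

12:56 am-12:58 am, 7:04 am-7:05 am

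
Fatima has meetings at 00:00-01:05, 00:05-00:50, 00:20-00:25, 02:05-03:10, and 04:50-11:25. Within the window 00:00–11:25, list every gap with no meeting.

Covered (merged): 00:00-01:05, 02:05-03:10, 04:50-11:25.
Uncovered inside 00:00-11:25: 01:05-02:05, 03:10-04:50.

01:05-02:05, 03:10-04:50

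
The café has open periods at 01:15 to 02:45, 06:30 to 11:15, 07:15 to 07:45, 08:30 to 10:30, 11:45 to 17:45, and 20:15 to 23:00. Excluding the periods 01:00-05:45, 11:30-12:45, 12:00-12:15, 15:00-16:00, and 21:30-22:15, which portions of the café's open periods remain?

Merge the first list: 01:15-02:45, 06:30-11:15, 11:45-17:45, 20:15-23:00.
Merge the second list: 01:00-05:45, 11:30-12:45, 15:00-16:00, 21:30-22:15.
01:15-02:45 lies entirely inside B → drops out.
06:30-11:15 is untouched.
11:45-17:45 with B removed leaves 12:45-15:00, 16:00-17:45.
20:15-23:00 with B removed leaves 20:15-21:30, 22:15-23:00.

06:30-11:15, 12:45-15:00, 16:00-17:45, 20:15-21:30, 22:15-23:00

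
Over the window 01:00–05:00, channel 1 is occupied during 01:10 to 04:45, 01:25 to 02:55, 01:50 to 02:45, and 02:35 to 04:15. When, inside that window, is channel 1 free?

Covered (merged): 01:10-04:45.
Uncovered inside 01:00-05:00: 01:00-01:10, 04:45-05:00.

01:00-01:10, 04:45-05:00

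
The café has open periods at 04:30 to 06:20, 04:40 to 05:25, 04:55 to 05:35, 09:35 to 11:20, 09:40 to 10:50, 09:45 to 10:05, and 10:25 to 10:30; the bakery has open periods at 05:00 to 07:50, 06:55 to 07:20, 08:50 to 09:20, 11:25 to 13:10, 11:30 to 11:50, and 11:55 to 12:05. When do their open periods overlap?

05:00–06:20

A, merged: 04:30–06:20, 09:35–11:20.
B, merged: 05:00–07:50, 08:50–09:20, 11:25–13:10.
04:30–06:20 overlaps B on 05:00–06:20.
09:35–11:20 falls entirely outside B.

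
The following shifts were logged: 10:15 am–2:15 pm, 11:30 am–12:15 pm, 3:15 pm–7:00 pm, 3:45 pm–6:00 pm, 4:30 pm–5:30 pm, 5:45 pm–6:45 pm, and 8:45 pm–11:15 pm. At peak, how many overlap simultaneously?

Sweep endpoints in order; track running count of active intervals.
Peak of 3 reached at 4:30 pm.

3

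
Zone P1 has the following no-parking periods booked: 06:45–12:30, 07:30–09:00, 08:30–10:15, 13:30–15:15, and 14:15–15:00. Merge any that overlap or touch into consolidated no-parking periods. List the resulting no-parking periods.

07:30–09:00 overlaps/touches 06:45–12:30 → extend to 06:45–12:30.
08:30–10:15 overlaps/touches 06:45–12:30 → extend to 06:45–12:30.
13:30–15:15 is disjoint → start new block.
14:15–15:00 overlaps/touches 13:30–15:15 → extend to 13:30–15:15.

06:45–12:30, 13:30–15:15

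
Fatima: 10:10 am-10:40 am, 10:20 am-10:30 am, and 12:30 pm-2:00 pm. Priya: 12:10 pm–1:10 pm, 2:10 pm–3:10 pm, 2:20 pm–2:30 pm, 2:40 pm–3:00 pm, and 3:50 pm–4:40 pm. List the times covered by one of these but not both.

10:10 am–10:40 am, 12:10 pm–12:30 pm, 1:10 pm–2:00 pm, 2:10 pm–3:10 pm, 3:50 pm–4:40 pm

First set merges to 10:10 am–10:40 am, 12:30 pm–2:00 pm.
Second set merges to 12:10 pm–1:10 pm, 2:10 pm–3:10 pm, 3:50 pm–4:40 pm.
A but not B: 10:10 am–10:40 am, 1:10 pm–2:00 pm.
B but not A: 12:10 pm–12:30 pm, 2:10 pm–3:10 pm, 3:50 pm–4:40 pm.
Combining gives A △ B.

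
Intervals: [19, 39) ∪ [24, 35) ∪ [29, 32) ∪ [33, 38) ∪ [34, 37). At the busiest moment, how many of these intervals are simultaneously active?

Walk the sorted start/end points keeping a running depth.
The depth first hits 4 at 34.

4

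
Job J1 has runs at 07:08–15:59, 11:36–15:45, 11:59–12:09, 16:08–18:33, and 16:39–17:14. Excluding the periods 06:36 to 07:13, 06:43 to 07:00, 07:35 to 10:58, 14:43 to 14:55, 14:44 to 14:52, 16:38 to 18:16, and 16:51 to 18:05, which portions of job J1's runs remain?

07:13–07:35, 10:58–14:43, 14:55–15:59, 16:08–16:38, 18:16–18:33

First set merges to 07:08–15:59, 16:08–18:33.
Second set merges to 06:36–07:13, 07:35–10:58, 14:43–14:55, 16:38–18:16.
07:08–15:59 minus B → 07:13–07:35, 10:58–14:43, 14:55–15:59.
16:08–18:33 minus B → 16:08–16:38, 18:16–18:33.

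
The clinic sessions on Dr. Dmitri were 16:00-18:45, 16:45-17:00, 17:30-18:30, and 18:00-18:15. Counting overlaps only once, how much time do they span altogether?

Merged: 16:00-18:45.
Length: 2 h 45 min.

2 h 45 min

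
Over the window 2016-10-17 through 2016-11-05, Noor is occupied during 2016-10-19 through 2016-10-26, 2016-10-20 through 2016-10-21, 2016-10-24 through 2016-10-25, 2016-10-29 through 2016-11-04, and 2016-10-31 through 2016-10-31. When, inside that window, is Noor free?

The merged coverage is 2016-10-19 through 2016-10-26, 2016-10-29 through 2016-11-04.
Gaps within 2016-10-17 through 2016-11-05: 2016-10-17 through 2016-10-18, 2016-10-27 through 2016-10-28, 2016-11-05 through 2016-11-05.

2016-10-17 through 2016-10-18, 2016-10-27 through 2016-10-28, 2016-11-05 through 2016-11-05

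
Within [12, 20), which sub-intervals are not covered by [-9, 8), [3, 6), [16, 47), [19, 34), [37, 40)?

After merging, the occupied span is [-9, 8), [16, 47).
Uncovered inside [12, 20): [12, 16).

[12, 16)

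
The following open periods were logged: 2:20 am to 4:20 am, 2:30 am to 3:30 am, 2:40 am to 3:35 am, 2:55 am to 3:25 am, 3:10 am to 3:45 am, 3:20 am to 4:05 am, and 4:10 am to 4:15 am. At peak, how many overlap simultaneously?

At 3:20 am, 6 of the intervals are simultaneously active.
No point has more.

6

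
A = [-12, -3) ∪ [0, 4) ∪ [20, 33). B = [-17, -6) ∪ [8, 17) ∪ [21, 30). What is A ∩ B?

[-12, -3) overlaps B on [-12, -6).
[0, 4) falls entirely outside B.
[20, 33) overlaps B on [21, 30).

[-12, -6) ∪ [21, 30)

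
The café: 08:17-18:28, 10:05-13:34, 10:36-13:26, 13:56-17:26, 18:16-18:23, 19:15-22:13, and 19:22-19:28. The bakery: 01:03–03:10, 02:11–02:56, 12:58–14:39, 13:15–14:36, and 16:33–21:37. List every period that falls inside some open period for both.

12:58–14:39, 16:33–18:28, 19:15–21:37

Merge the first list: 08:17–18:28, 19:15–22:13.
Merge the second list: 01:03–03:10, 12:58–14:39, 16:33–21:37.
08:17–18:28 overlaps B on 12:58–14:39, 16:33–18:28.
19:15–22:13 overlaps B on 19:15–21:37.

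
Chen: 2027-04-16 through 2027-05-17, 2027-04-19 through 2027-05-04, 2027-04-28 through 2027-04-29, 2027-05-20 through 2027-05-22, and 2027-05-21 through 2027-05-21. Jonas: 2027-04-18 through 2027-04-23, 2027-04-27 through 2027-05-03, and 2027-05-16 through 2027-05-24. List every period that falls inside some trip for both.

2027-04-18 through 2027-04-23, 2027-04-27 through 2027-05-03, 2027-05-16 through 2027-05-17, 2027-05-20 through 2027-05-22

Merge the first list: 2027-04-16 through 2027-05-17, 2027-05-20 through 2027-05-22.
2027-04-16 through 2027-05-17 ∩ B → 2027-04-18 through 2027-04-23, 2027-04-27 through 2027-05-03, 2027-05-16 through 2027-05-17.
2027-05-20 through 2027-05-22 ∩ B → 2027-05-20 through 2027-05-22.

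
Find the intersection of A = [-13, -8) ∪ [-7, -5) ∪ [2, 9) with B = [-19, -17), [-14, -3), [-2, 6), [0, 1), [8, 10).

B, merged: [-19, -17), [-14, -3), [-2, 6), [8, 10).
[-13, -8) overlaps B on [-13, -8).
[-7, -5) overlaps B on [-7, -5).
[2, 9) overlaps B on [2, 6), [8, 9).

[-13, -8) ∪ [-7, -5) ∪ [2, 6) ∪ [8, 9)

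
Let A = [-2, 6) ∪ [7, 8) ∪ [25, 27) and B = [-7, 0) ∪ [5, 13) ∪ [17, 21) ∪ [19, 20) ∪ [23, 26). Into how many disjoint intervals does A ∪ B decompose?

3

Second set merges to [-7, 0), [5, 13), [17, 21), [23, 26).
A ∪ B = [-7, 13), [17, 21), [23, 27).
That is 3 disjoint pieces.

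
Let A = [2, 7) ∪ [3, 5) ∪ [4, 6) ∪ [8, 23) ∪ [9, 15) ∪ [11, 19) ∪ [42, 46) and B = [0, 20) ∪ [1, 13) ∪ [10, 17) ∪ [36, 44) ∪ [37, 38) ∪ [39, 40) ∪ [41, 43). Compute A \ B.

First set merges to [2, 7), [8, 23), [42, 46).
Second set merges to [0, 20), [36, 44).
[2, 7): entirely removed.
[8, 23) \ B = [20, 23).
[42, 46) \ B = [44, 46).

[20, 23) ∪ [44, 46)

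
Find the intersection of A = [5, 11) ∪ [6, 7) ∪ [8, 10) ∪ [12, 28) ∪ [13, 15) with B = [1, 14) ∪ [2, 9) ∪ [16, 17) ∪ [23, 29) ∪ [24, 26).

[5, 11) ∪ [12, 14) ∪ [16, 17) ∪ [23, 28)

First set merges to [5, 11), [12, 28).
Second set merges to [1, 14), [16, 17), [23, 29).
[5, 11) meets the second set on [5, 11).
[12, 28) meets the second set on [12, 14), [16, 17), [23, 28).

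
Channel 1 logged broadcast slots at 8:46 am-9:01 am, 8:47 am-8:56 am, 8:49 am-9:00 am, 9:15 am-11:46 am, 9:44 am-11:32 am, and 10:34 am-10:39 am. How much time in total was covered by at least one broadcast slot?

2 h 46 min

Merged: 8:46 am-9:01 am, 9:15 am-11:46 am.
Lengths: 15 min + 2 h 31 min = 2 h 46 min.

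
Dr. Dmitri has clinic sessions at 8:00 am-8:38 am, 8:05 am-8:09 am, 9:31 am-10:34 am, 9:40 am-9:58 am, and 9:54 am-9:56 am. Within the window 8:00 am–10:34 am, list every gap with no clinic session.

8:38 am-9:31 am

Covered (merged): 8:00 am-8:38 am, 9:31 am-10:34 am.
Uncovered inside 8:00 am-10:34 am: 8:38 am-9:31 am.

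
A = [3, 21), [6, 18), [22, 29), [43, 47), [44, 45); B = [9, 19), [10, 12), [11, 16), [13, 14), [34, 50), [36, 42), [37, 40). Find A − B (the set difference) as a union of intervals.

[3, 9) ∪ [19, 21) ∪ [22, 29)

Merge the first list: [3, 21), [22, 29), [43, 47).
Merge the second list: [9, 19), [34, 50).
[3, 21) \ B = [3, 9), [19, 21).
[22, 29): nothing removed.
[43, 47): entirely removed.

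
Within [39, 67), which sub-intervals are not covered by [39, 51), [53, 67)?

[51, 53)

The merged coverage is [39, 51), [53, 67).
Gaps within [39, 67): [51, 53).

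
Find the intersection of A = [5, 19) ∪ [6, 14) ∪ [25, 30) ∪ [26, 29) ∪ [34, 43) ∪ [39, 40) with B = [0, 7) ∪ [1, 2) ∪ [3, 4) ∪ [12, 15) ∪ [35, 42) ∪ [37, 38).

[5, 7) ∪ [12, 15) ∪ [35, 42)

Merge the first list: [5, 19), [25, 30), [34, 43).
Merge the second list: [0, 7), [12, 15), [35, 42).
[5, 19) overlaps B on [5, 7), [12, 15).
[25, 30) falls entirely outside B.
[34, 43) overlaps B on [35, 42).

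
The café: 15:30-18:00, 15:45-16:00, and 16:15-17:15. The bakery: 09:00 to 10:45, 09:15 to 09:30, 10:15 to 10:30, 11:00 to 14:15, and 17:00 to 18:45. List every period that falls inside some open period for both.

Merge the first list: 15:30–18:00.
Merge the second list: 09:00–10:45, 11:00–14:15, 17:00–18:45.
15:30–18:00 ∩ B → 17:00–18:00.

17:00–18:00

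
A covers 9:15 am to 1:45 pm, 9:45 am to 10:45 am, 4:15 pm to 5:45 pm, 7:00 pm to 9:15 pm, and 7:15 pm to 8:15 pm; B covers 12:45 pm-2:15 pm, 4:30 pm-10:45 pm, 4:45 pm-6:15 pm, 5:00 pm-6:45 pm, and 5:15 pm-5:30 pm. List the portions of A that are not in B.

Merge the first list: 9:15 am-1:45 pm, 4:15 pm-5:45 pm, 7:00 pm-9:15 pm.
Merge the second list: 12:45 pm-2:15 pm, 4:30 pm-10:45 pm.
9:15 am-1:45 pm minus B → 9:15 am-12:45 pm.
4:15 pm-5:45 pm minus B → 4:15 pm-4:30 pm.
7:00 pm-9:15 pm: fully covered by B → removed.

9:15 am-12:45 pm, 4:15 pm-4:30 pm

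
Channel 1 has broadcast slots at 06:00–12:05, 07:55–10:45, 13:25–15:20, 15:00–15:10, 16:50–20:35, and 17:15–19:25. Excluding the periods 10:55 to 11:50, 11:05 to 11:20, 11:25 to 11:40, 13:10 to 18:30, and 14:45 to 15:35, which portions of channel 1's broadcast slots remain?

06:00–10:55, 11:50–12:05, 18:30–20:35

Merge the first list: 06:00–12:05, 13:25–15:20, 16:50–20:35.
Merge the second list: 10:55–11:50, 13:10–18:30.
06:00–12:05 \ B = 06:00–10:55, 11:50–12:05.
13:25–15:20: entirely removed.
16:50–20:35 \ B = 18:30–20:35.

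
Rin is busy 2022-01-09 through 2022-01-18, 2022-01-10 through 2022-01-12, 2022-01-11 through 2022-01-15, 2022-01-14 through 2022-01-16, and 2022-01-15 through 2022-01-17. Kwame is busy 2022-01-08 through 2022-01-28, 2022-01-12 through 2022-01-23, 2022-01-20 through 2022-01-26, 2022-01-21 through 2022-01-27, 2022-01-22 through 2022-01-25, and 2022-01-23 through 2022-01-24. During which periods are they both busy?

2022-01-09 through 2022-01-18

Merge the first list: 2022-01-09 through 2022-01-18.
Merge the second list: 2022-01-08 through 2022-01-28.
2022-01-09 through 2022-01-18 ∩ B → 2022-01-09 through 2022-01-18.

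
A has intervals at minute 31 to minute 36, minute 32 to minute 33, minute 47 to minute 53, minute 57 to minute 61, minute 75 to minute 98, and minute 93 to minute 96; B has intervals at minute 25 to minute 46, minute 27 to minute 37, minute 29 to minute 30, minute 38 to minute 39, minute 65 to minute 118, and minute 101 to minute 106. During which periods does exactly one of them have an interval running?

minute 25 to minute 31, minute 36 to minute 46, minute 47 to minute 53, minute 57 to minute 61, minute 65 to minute 75, minute 98 to minute 118

A, merged: minute 31 to minute 36, minute 47 to minute 53, minute 57 to minute 61, minute 75 to minute 98.
B, merged: minute 25 to minute 46, minute 65 to minute 118.
Only in the first: minute 47 to minute 53, minute 57 to minute 61.
Only in the second: minute 25 to minute 31, minute 36 to minute 46, minute 65 to minute 75, minute 98 to minute 118.
Together these are the periods covered by exactly one.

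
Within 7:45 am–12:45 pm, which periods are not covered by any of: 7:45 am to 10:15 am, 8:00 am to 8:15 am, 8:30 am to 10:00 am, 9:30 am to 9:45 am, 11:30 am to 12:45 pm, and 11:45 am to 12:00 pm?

After merging, the occupied span is 7:45 am-10:15 am, 11:30 am-12:45 pm.
Gaps within 7:45 am-12:45 pm: 10:15 am-11:30 am.

10:15 am-11:30 am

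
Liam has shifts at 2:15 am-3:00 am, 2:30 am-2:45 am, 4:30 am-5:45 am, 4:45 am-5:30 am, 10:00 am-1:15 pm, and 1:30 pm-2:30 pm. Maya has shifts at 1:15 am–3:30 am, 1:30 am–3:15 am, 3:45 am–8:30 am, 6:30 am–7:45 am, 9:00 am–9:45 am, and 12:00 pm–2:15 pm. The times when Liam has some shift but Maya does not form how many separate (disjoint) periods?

A, merged: 2:15 am–3:00 am, 4:30 am–5:45 am, 10:00 am–1:15 pm, 1:30 pm–2:30 pm.
B, merged: 1:15 am–3:30 am, 3:45 am–8:30 am, 9:00 am–9:45 am, 12:00 pm–2:15 pm.
A \ B = 10:00 am–12:00 pm, 2:15 pm–2:30 pm.
That is 2 disjoint pieces.

2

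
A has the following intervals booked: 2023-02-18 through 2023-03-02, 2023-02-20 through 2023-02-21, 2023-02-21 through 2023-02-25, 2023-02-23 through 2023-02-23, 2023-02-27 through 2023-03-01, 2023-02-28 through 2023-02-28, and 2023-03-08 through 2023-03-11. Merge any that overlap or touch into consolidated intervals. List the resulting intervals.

2023-02-18 through 2023-03-02, 2023-03-08 through 2023-03-11

2023-02-20 through 2023-02-21 overlaps/touches 2023-02-18 through 2023-03-02 → extend to 2023-02-18 through 2023-03-02.
2023-02-21 through 2023-02-25 overlaps/touches 2023-02-18 through 2023-03-02 → extend to 2023-02-18 through 2023-03-02.
2023-02-23 through 2023-02-23 overlaps/touches 2023-02-18 through 2023-03-02 → extend to 2023-02-18 through 2023-03-02.
2023-02-27 through 2023-03-01 overlaps/touches 2023-02-18 through 2023-03-02 → extend to 2023-02-18 through 2023-03-02.
2023-02-28 through 2023-02-28 overlaps/touches 2023-02-18 through 2023-03-02 → extend to 2023-02-18 through 2023-03-02.
2023-03-08 through 2023-03-11 is disjoint → start new block.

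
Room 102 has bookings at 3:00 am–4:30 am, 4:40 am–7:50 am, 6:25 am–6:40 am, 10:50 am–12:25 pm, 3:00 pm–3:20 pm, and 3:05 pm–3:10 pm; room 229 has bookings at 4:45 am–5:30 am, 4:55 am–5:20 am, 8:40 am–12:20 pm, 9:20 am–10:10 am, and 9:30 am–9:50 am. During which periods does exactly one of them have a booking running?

Merge the first list: 3:00 am–4:30 am, 4:40 am–7:50 am, 10:50 am–12:25 pm, 3:00 pm–3:20 pm.
Merge the second list: 4:45 am–5:30 am, 8:40 am–12:20 pm.
Only in the first: 3:00 am–4:30 am, 4:40 am–4:45 am, 5:30 am–7:50 am, 12:20 pm–12:25 pm, 3:00 pm–3:20 pm.
Only in the second: 8:40 am–10:50 am.
Together these are the periods covered by exactly one.

3:00 am–4:30 am, 4:40 am–4:45 am, 5:30 am–7:50 am, 8:40 am–10:50 am, 12:20 pm–12:25 pm, 3:00 pm–3:20 pm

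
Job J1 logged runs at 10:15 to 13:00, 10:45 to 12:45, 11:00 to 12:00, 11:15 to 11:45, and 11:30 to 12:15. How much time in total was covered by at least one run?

2 h 45 min

Merged: 10:15-13:00.
Length: 2 h 45 min.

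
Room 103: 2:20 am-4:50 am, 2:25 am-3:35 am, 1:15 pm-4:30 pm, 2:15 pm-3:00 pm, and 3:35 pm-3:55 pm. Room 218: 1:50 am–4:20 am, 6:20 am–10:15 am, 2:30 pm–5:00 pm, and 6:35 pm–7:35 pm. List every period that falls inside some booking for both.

Merge the first list: 2:20 am–4:50 am, 1:15 pm–4:30 pm.
2:20 am–4:50 am meets the second set on 2:20 am–4:20 am.
1:15 pm–4:30 pm meets the second set on 2:30 pm–4:30 pm.

2:20 am–4:20 am, 2:30 pm–4:30 pm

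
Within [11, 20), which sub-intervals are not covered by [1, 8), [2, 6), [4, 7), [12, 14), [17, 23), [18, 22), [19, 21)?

The merged coverage is [1, 8), [12, 14), [17, 23).
Uncovered inside [11, 20): [11, 12), [14, 17).

[11, 12) ∪ [14, 17)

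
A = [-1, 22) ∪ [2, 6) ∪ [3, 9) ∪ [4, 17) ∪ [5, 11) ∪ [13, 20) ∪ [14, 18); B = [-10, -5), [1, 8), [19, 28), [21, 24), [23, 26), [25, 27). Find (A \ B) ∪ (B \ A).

[-10, -5) ∪ [-1, 1) ∪ [8, 19) ∪ [22, 28)

Merge the first list: [-1, 22).
Merge the second list: [-10, -5), [1, 8), [19, 28).
A but not B: [-1, 1), [8, 19).
B but not A: [-10, -5), [22, 28).
Combining gives A △ B.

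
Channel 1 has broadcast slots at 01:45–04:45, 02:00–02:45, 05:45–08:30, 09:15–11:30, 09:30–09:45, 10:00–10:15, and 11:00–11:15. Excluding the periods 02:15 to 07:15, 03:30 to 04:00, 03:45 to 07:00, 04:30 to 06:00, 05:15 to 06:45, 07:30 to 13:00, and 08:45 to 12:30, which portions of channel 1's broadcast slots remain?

Merge the first list: 01:45–04:45, 05:45–08:30, 09:15–11:30.
Merge the second list: 02:15–07:15, 07:30–13:00.
01:45–04:45 minus B → 01:45–02:15.
05:45–08:30 minus B → 07:15–07:30.
09:15–11:30: fully covered by B → removed.

01:45–02:15, 07:15–07:30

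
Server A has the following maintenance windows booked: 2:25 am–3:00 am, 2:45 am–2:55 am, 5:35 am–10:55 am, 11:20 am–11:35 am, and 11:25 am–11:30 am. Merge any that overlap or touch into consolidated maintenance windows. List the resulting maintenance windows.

2:45 am-2:55 am overlaps/touches 2:25 am-3:00 am → extend to 2:25 am-3:00 am.
5:35 am-10:55 am is disjoint → start new block.
11:20 am-11:35 am is disjoint → start new block.
11:25 am-11:30 am overlaps/touches 11:20 am-11:35 am → extend to 11:20 am-11:35 am.

2:25 am-3:00 am, 5:35 am-10:55 am, 11:20 am-11:35 am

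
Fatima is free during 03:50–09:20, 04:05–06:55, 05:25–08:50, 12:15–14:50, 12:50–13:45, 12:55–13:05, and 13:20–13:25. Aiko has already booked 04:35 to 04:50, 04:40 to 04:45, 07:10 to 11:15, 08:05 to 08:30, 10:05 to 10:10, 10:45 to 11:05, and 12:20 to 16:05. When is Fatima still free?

Merge the first list: 03:50–09:20, 12:15–14:50.
Merge the second list: 04:35–04:50, 07:10–11:15, 12:20–16:05.
03:50–09:20 with B removed leaves 03:50–04:35, 04:50–07:10.
12:15–14:50 with B removed leaves 12:15–12:20.

03:50–04:35, 04:50–07:10, 12:15–12:20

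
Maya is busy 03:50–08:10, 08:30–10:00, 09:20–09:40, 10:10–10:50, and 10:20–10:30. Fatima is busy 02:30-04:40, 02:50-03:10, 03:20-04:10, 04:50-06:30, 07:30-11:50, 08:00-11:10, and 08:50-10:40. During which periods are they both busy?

First set merges to 03:50-08:10, 08:30-10:00, 10:10-10:50.
Second set merges to 02:30-04:40, 04:50-06:30, 07:30-11:50.
03:50-08:10 ∩ B → 03:50-04:40, 04:50-06:30, 07:30-08:10.
08:30-10:00 ∩ B → 08:30-10:00.
10:10-10:50 ∩ B → 10:10-10:50.

03:50-04:40, 04:50-06:30, 07:30-08:10, 08:30-10:00, 10:10-10:50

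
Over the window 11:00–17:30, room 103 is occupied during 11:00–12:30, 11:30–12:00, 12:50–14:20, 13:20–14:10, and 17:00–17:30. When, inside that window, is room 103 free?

Covered (merged): 11:00-12:30, 12:50-14:20, 17:00-17:30.
Gaps within 11:00-17:30: 12:30-12:50, 14:20-17:00.

12:30-12:50, 14:20-17:00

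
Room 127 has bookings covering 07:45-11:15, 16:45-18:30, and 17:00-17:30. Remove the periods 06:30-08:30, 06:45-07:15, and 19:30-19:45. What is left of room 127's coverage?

08:30–11:15, 16:45–18:30

First set merges to 07:45–11:15, 16:45–18:30.
Second set merges to 06:30–08:30, 19:30–19:45.
07:45–11:15 \ B = 08:30–11:15.
16:45–18:30: nothing removed.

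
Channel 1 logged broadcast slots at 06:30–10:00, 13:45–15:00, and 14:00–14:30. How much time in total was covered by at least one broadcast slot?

Merged: 06:30-10:00, 13:45-15:00.
Lengths: 3 h 30 min + 1 h 15 min = 4 h 45 min.

4 h 45 min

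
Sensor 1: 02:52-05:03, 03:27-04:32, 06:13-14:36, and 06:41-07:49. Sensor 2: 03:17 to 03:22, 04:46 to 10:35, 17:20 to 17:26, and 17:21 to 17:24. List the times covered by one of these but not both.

02:52–03:17, 03:22–04:46, 05:03–06:13, 10:35–14:36, 17:20–17:26

First set merges to 02:52–05:03, 06:13–14:36.
Second set merges to 03:17–03:22, 04:46–10:35, 17:20–17:26.
A \ B = 02:52–03:17, 03:22–04:46, 10:35–14:36.
B \ A = 05:03–06:13, 17:20–17:26.
Union of the two gives the symmetric difference.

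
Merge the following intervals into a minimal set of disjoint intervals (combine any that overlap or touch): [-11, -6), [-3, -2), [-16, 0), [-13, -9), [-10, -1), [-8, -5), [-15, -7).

Sort by start: [-16, 0), [-15, -7), [-13, -9), [-11, -6), [-10, -1), [-8, -5), [-3, -2).
[-15, -7) overlaps/touches [-16, 0) → extend to [-16, 0).
[-13, -9) overlaps/touches [-16, 0) → extend to [-16, 0).
[-11, -6) overlaps/touches [-16, 0) → extend to [-16, 0).
[-10, -1) overlaps/touches [-16, 0) → extend to [-16, 0).
[-8, -5) overlaps/touches [-16, 0) → extend to [-16, 0).
[-3, -2) overlaps/touches [-16, 0) → extend to [-16, 0).

[-16, 0)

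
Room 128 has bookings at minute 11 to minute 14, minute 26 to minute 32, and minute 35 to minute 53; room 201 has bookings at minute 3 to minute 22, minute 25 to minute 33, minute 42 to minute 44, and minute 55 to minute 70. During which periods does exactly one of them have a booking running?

A but not B: minute 35 to minute 42, minute 44 to minute 53.
B but not A: minute 3 to minute 11, minute 14 to minute 22, minute 25 to minute 26, minute 32 to minute 33, minute 55 to minute 70.
Combining gives A △ B.

minute 3 to minute 11, minute 14 to minute 22, minute 25 to minute 26, minute 32 to minute 33, minute 35 to minute 42, minute 44 to minute 53, minute 55 to minute 70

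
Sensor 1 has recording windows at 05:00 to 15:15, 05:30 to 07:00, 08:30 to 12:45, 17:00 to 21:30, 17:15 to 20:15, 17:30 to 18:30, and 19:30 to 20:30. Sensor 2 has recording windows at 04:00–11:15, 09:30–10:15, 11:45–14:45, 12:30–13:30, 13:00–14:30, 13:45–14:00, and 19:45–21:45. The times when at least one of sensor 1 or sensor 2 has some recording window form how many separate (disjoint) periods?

2

A, merged: 05:00–15:15, 17:00–21:30.
B, merged: 04:00–11:15, 11:45–14:45, 19:45–21:45.
A ∪ B = 04:00–15:15, 17:00–21:45.
That is 2 disjoint pieces.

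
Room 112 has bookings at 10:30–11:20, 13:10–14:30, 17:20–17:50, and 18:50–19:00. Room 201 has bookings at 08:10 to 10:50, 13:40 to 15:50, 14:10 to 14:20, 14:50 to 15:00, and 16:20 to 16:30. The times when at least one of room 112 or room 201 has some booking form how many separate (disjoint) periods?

5

B, merged: 08:10-10:50, 13:40-15:50, 16:20-16:30.
A ∪ B = 08:10-11:20, 13:10-15:50, 16:20-16:30, 17:20-17:50, 18:50-19:00.
That is 5 disjoint pieces.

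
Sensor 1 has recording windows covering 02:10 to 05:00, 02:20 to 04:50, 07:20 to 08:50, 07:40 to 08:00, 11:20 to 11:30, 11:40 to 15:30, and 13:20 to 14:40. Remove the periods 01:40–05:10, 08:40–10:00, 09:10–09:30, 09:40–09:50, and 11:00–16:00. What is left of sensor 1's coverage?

A, merged: 02:10–05:00, 07:20–08:50, 11:20–11:30, 11:40–15:30.
B, merged: 01:40–05:10, 08:40–10:00, 11:00–16:00.
02:10–05:00: entirely removed.
07:20–08:50 \ B = 07:20–08:40.
11:20–11:30: entirely removed.
11:40–15:30: entirely removed.

07:20–08:40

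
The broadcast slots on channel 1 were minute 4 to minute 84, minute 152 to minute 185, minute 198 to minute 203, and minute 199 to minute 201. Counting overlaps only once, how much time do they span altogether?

118 minutes

Merged: minute 4 to minute 84, minute 152 to minute 185, minute 198 to minute 203.
Lengths: 80 minutes + 33 minutes + 5 minutes = 118 minutes.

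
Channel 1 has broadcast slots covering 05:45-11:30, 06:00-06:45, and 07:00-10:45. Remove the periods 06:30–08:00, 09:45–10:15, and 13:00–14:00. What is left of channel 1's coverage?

First set merges to 05:45-11:30.
05:45-11:30 \ B = 05:45-06:30, 08:00-09:45, 10:15-11:30.

05:45-06:30, 08:00-09:45, 10:15-11:30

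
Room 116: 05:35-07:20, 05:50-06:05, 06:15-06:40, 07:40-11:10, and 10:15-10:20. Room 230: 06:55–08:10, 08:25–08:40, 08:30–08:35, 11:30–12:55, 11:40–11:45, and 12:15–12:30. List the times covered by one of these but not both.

05:35-06:55, 07:20-07:40, 08:10-08:25, 08:40-11:10, 11:30-12:55

Merge the first list: 05:35-07:20, 07:40-11:10.
Merge the second list: 06:55-08:10, 08:25-08:40, 11:30-12:55.
A but not B: 05:35-06:55, 08:10-08:25, 08:40-11:10.
B but not A: 07:20-07:40, 11:30-12:55.
Combining gives A △ B.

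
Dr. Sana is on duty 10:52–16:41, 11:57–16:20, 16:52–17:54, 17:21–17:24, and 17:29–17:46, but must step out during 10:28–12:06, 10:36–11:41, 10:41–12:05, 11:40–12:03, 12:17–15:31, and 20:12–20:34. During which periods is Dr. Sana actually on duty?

12:06–12:17, 15:31–16:41, 16:52–17:54

Merge the first list: 10:52–16:41, 16:52–17:54.
Merge the second list: 10:28–12:06, 12:17–15:31, 20:12–20:34.
10:52–16:41 with B removed leaves 12:06–12:17, 15:31–16:41.
16:52–17:54 is untouched.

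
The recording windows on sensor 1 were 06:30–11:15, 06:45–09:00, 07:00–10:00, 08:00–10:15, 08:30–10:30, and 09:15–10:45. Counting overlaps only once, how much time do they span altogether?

4 h 45 min

Merged: 06:30–11:15.
Length: 4 h 45 min.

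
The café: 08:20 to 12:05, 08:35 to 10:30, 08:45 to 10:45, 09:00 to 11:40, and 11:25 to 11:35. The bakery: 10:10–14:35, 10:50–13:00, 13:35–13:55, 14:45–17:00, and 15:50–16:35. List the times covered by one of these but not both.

A, merged: 08:20–12:05.
B, merged: 10:10–14:35, 14:45–17:00.
A but not B: 08:20–10:10.
B but not A: 12:05–14:35, 14:45–17:00.
Combining gives A △ B.

08:20–10:10, 12:05–14:35, 14:45–17:00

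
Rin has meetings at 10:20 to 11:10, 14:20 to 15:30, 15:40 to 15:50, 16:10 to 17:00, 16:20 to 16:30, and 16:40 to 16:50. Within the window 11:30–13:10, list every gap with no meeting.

The merged coverage is 10:20–11:10, 14:20–15:30, 15:40–15:50, 16:10–17:00.
Gaps within 11:30–13:10: 11:30–13:10.

11:30–13:10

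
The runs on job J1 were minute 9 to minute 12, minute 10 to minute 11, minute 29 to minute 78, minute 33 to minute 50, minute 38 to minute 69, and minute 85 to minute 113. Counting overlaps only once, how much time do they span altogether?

Merged: minute 9 to minute 12, minute 29 to minute 78, minute 85 to minute 113.
Lengths: 3 minutes + 49 minutes + 28 minutes = 80 minutes.

80 minutes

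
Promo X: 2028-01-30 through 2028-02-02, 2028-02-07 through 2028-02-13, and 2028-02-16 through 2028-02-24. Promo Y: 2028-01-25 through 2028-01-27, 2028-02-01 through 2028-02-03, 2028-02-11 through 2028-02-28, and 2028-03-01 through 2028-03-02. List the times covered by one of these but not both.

2028-01-25 through 2028-01-27, 2028-01-30 through 2028-01-31, 2028-02-03 through 2028-02-03, 2028-02-07 through 2028-02-10, 2028-02-14 through 2028-02-15, 2028-02-25 through 2028-02-28, 2028-03-01 through 2028-03-02

A but not B: 2028-01-30 through 2028-01-31, 2028-02-07 through 2028-02-10.
B but not A: 2028-01-25 through 2028-01-27, 2028-02-03 through 2028-02-03, 2028-02-14 through 2028-02-15, 2028-02-25 through 2028-02-28, 2028-03-01 through 2028-03-02.
Combining gives A △ B.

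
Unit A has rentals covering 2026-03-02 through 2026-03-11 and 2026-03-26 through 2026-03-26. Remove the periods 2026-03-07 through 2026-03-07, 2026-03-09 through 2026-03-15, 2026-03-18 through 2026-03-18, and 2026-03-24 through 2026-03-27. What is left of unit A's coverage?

2026-03-02 through 2026-03-06, 2026-03-08 through 2026-03-08

2026-03-02 through 2026-03-11 with B removed leaves 2026-03-02 through 2026-03-06, 2026-03-08 through 2026-03-08.
2026-03-26 through 2026-03-26 lies entirely inside B → drops out.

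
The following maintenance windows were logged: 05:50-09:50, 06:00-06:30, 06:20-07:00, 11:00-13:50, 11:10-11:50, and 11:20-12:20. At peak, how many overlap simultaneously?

At 06:20, 3 of the intervals are simultaneously active.
No point has more.

3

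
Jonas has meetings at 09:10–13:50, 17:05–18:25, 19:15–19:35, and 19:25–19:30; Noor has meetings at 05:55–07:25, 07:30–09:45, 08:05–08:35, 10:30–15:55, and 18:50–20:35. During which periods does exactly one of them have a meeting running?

05:55–07:25, 07:30–09:10, 09:45–10:30, 13:50–15:55, 17:05–18:25, 18:50–19:15, 19:35–20:35

A, merged: 09:10–13:50, 17:05–18:25, 19:15–19:35.
B, merged: 05:55–07:25, 07:30–09:45, 10:30–15:55, 18:50–20:35.
A \ B = 09:45–10:30, 17:05–18:25.
B \ A = 05:55–07:25, 07:30–09:10, 13:50–15:55, 18:50–19:15, 19:35–20:35.
Union of the two gives the symmetric difference.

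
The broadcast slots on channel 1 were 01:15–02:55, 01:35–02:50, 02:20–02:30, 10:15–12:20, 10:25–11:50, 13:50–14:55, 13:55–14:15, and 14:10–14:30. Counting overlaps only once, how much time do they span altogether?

Merged: 01:15–02:55, 10:15–12:20, 13:50–14:55.
Lengths: 1 h 40 min + 2 h 5 min + 1 h 5 min = 4 h 50 min.

4 h 50 min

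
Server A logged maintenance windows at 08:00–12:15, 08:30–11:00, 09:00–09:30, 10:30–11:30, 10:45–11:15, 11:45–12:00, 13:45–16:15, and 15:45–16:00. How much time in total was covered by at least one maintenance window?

6 h 45 min

Merged: 08:00-12:15, 13:45-16:15.
Lengths: 4 h 15 min + 2 h 30 min = 6 h 45 min.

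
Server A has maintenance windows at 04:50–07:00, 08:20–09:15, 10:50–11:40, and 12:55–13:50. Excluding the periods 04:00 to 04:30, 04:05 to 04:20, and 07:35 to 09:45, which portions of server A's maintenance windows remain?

B, merged: 04:00–04:30, 07:35–09:45.
04:50–07:00: nothing removed.
08:20–09:15: entirely removed.
10:50–11:40: nothing removed.
12:55–13:50: nothing removed.

04:50–07:00, 10:50–11:40, 12:55–13:50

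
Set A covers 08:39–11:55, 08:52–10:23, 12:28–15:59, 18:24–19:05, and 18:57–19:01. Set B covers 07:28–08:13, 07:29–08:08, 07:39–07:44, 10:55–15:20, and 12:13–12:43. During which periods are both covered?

10:55–11:55, 12:28–15:20

Merge the first list: 08:39–11:55, 12:28–15:59, 18:24–19:05.
Merge the second list: 07:28–08:13, 10:55–15:20.
08:39–11:55 meets the second set on 10:55–11:55.
12:28–15:59 meets the second set on 12:28–15:20.
18:24–19:05: no overlap with the second set.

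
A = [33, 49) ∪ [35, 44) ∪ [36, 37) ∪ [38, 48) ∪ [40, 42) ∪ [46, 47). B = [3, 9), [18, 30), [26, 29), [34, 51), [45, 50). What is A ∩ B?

[34, 49)

Merge the first list: [33, 49).
Merge the second list: [3, 9), [18, 30), [34, 51).
[33, 49) ∩ B → [34, 49).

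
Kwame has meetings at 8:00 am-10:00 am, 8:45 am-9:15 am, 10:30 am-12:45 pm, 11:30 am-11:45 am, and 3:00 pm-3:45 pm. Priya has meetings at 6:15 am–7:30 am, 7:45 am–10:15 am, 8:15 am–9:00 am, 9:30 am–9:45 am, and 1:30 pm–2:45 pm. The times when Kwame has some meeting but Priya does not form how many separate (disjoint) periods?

Merge the first list: 8:00 am–10:00 am, 10:30 am–12:45 pm, 3:00 pm–3:45 pm.
Merge the second list: 6:15 am–7:30 am, 7:45 am–10:15 am, 1:30 pm–2:45 pm.
A \ B = 10:30 am–12:45 pm, 3:00 pm–3:45 pm.
That is 2 disjoint pieces.

2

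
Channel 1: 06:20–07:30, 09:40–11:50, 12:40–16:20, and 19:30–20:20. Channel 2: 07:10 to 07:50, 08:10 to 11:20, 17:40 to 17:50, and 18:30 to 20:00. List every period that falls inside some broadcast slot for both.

06:20–07:30 ∩ B → 07:10–07:30.
09:40–11:50 ∩ B → 09:40–11:20.
12:40–16:20 meets no B interval.
19:30–20:20 ∩ B → 19:30–20:00.

07:10–07:30, 09:40–11:20, 19:30–20:00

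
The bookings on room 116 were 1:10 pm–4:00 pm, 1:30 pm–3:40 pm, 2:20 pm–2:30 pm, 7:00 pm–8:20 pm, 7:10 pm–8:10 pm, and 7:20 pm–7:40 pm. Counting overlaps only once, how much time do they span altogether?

Merged: 1:10 pm–4:00 pm, 7:00 pm–8:20 pm.
Lengths: 2 h 50 min + 1 h 20 min = 4 h 10 min.

4 h 10 min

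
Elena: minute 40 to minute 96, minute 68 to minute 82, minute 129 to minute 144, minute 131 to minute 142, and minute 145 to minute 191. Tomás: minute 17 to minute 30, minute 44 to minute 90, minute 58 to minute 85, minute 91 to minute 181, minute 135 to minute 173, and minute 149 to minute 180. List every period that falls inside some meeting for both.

minute 44 to minute 90, minute 91 to minute 96, minute 129 to minute 144, minute 145 to minute 181

A, merged: minute 40 to minute 96, minute 129 to minute 144, minute 145 to minute 191.
B, merged: minute 17 to minute 30, minute 44 to minute 90, minute 91 to minute 181.
minute 40 to minute 96 meets the second set on minute 44 to minute 90, minute 91 to minute 96.
minute 129 to minute 144 meets the second set on minute 129 to minute 144.
minute 145 to minute 191 meets the second set on minute 145 to minute 181.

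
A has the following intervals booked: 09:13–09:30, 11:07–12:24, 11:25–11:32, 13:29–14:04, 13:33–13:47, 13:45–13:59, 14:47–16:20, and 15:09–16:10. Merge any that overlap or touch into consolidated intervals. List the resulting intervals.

11:07–12:24 is disjoint → start new block.
11:25–11:32 overlaps/touches 11:07–12:24 → extend to 11:07–12:24.
13:29–14:04 is disjoint → start new block.
13:33–13:47 overlaps/touches 13:29–14:04 → extend to 13:29–14:04.
13:45–13:59 overlaps/touches 13:29–14:04 → extend to 13:29–14:04.
14:47–16:20 is disjoint → start new block.
15:09–16:10 overlaps/touches 14:47–16:20 → extend to 14:47–16:20.

09:13–09:30, 11:07–12:24, 13:29–14:04, 14:47–16:20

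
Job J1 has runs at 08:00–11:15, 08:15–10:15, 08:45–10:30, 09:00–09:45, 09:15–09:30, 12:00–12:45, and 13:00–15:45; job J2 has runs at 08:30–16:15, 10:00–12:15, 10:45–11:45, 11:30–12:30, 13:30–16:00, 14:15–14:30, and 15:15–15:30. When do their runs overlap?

08:30–11:15, 12:00–12:45, 13:00–15:45

Merge the first list: 08:00–11:15, 12:00–12:45, 13:00–15:45.
Merge the second list: 08:30–16:15.
08:00–11:15 overlaps B on 08:30–11:15.
12:00–12:45 overlaps B on 12:00–12:45.
13:00–15:45 overlaps B on 13:00–15:45.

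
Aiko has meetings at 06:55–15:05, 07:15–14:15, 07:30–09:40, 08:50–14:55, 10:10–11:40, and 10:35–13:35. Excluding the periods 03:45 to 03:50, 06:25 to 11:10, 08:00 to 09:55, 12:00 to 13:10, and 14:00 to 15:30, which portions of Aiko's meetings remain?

Merge the first list: 06:55–15:05.
Merge the second list: 03:45–03:50, 06:25–11:10, 12:00–13:10, 14:00–15:30.
06:55–15:05 with B removed leaves 11:10–12:00, 13:10–14:00.

11:10–12:00, 13:10–14:00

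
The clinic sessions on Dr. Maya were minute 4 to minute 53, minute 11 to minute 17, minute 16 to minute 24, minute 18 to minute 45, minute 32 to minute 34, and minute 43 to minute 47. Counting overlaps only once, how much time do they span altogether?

Merged: minute 4 to minute 53.
Length: 49 minutes.

49 minutes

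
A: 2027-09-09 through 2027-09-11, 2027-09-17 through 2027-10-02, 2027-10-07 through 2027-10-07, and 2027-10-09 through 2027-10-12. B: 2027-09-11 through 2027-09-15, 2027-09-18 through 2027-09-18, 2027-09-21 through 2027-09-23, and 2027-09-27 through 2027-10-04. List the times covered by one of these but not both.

2027-09-09 through 2027-09-10, 2027-09-12 through 2027-09-15, 2027-09-17 through 2027-09-17, 2027-09-19 through 2027-09-20, 2027-09-24 through 2027-09-26, 2027-10-03 through 2027-10-04, 2027-10-07 through 2027-10-07, 2027-10-09 through 2027-10-12

A \ B = 2027-09-09 through 2027-09-10, 2027-09-17 through 2027-09-17, 2027-09-19 through 2027-09-20, 2027-09-24 through 2027-09-26, 2027-10-07 through 2027-10-07, 2027-10-09 through 2027-10-12.
B \ A = 2027-09-12 through 2027-09-15, 2027-10-03 through 2027-10-04.
Union of the two gives the symmetric difference.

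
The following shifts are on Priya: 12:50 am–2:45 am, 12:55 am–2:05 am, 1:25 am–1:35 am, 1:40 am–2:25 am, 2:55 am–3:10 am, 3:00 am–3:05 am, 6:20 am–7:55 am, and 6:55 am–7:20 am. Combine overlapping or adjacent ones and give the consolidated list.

12:50 am–2:45 am, 2:55 am–3:10 am, 6:20 am–7:55 am

12:55 am–2:05 am overlaps/touches 12:50 am–2:45 am → extend to 12:50 am–2:45 am.
1:25 am–1:35 am overlaps/touches 12:50 am–2:45 am → extend to 12:50 am–2:45 am.
1:40 am–2:25 am overlaps/touches 12:50 am–2:45 am → extend to 12:50 am–2:45 am.
2:55 am–3:10 am is disjoint → start new block.
3:00 am–3:05 am overlaps/touches 2:55 am–3:10 am → extend to 2:55 am–3:10 am.
6:20 am–7:55 am is disjoint → start new block.
6:55 am–7:20 am overlaps/touches 6:20 am–7:55 am → extend to 6:20 am–7:55 am.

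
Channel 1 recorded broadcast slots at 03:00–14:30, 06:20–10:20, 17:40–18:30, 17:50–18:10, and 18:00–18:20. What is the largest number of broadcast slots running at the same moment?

3

Walk the sorted start/end points keeping a running depth.
The depth first hits 3 at 18:00.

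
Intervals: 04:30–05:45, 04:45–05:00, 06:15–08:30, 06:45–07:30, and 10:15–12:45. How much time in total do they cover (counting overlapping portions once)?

Merged: 04:30–05:45, 06:15–08:30, 10:15–12:45.
Lengths: 1 h 15 min + 2 h 15 min + 2 h 30 min = 6 h.

6 h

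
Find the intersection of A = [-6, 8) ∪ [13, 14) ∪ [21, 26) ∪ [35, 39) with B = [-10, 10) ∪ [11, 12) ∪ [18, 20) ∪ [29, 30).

[-6, 8) overlaps B on [-6, 8).
[13, 14) falls entirely outside B.
[21, 26) falls entirely outside B.
[35, 39) falls entirely outside B.

[-6, 8)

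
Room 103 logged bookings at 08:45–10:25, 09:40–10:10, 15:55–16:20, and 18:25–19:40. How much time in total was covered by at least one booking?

Merged: 08:45–10:25, 15:55–16:20, 18:25–19:40.
Lengths: 1 h 40 min + 25 min + 1 h 15 min = 3 h 20 min.

3 h 20 min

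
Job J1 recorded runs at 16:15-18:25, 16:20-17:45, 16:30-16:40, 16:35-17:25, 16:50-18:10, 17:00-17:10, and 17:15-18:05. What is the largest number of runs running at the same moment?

5

At 17:00, 5 of the intervals are simultaneously active.
No point has more.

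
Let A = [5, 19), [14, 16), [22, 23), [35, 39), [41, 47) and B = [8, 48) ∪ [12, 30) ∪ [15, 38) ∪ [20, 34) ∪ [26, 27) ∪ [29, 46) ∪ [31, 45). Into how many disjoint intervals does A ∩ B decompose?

Merge the first list: [5, 19), [22, 23), [35, 39), [41, 47).
Merge the second list: [8, 48).
A ∩ B = [8, 19), [22, 23), [35, 39), [41, 47).
That is 4 disjoint pieces.

4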